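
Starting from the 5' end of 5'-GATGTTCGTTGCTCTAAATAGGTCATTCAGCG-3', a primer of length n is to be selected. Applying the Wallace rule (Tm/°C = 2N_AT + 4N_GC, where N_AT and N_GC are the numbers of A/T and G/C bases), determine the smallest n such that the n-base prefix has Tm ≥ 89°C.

n = 32

First 31 bases: GATGTTCGTTGCTCTAAATAGGTCATTCAGC → Tm = 88°C (< 89°C)
First 32 bases: GATGTTCGTTGCTCTAAATAGGTCATTCAGCG → Tm = 92°C (≥ 89°C)
Since every base adds ≥2°C, Tm only increases with n, so the threshold is first crossed at n = 32.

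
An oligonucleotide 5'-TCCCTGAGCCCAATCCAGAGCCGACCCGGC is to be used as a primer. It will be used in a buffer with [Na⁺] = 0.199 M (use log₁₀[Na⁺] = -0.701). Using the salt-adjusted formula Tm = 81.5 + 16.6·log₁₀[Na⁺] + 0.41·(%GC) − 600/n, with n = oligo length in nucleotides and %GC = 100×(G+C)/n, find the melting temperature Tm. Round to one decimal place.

78.6°C

Length n = 30. G=7, A=6, C=14, T=3
G+C = 21, so %GC = 21/30 × 100 = 70%
Salt term: 16.6 × (-0.701) = -11.637
GC term: 0.41 × 70 = 28.7; length term: −600/30 = −20
Tm = 81.5 + (-11.637) + 28.7 − 20 = 78.563 → 78.6°C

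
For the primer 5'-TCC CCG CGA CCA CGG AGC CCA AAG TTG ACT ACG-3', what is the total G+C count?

21

Counting bases: A=8, G=8, T=4, C=13
G+C = 8 + 13 = 21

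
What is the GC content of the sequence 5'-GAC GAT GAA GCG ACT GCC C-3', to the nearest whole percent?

Base counts: T=2, G=6, A=5, C=6
G+C = 6 + 6 = 12 out of 19 bases
%GC = 12/19 × 100 = 63.16% ≈ 63%

63%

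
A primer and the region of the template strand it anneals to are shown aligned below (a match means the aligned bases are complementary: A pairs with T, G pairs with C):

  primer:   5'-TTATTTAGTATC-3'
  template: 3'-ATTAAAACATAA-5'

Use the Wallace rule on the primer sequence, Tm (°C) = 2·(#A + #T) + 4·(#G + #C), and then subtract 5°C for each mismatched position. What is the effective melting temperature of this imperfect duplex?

13°C

Primer base counts: A=3, T=7, G=1, C=1 → A+T=10, G+C=2
Perfect-match Tm = 2(10) + 4(2) = 20 + 8 = 28°C
Mismatches (positions where the bases are not complementary): 3 (at positions 2, 7, 12)
Effective Tm = 28 − 3×5 = 28 − 15 = 13°C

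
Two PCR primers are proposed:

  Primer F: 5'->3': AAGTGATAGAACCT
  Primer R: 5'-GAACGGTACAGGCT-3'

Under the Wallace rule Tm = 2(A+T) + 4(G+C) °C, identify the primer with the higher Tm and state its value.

Primer F: A+T=9, G+C=5 → Tm = 2(9)+4(5) = 38°C
Primer R: A+T=6, G+C=8 → Tm = 2(6)+4(8) = 44°C
38°C vs 44°C → primer R is higher.

Primer R, 44°C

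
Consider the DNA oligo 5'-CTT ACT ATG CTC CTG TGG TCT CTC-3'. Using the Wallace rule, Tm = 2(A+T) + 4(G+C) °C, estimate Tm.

72°C

Base counts: C=8, G=4, A=2, T=10
AT pairs contribute 12, GC pairs contribute 12.
Tm = 4·12 + 2·12 = 48 + 24 = 72°C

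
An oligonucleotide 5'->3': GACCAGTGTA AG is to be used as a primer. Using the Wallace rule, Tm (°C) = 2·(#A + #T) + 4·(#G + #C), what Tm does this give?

36°C

Scanning the sequence gives A=4, T=2, C=2, G=4.
AT pairs contribute 6, GC pairs contribute 6.
Tm = 4·6 + 2·6 = 24 + 12 = 36°C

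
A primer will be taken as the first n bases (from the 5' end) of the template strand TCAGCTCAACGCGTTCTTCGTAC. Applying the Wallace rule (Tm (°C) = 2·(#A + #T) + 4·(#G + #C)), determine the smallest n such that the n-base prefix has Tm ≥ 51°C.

n = 17

First 16 bases: TCAGCTCAACGCGTTC → Tm = 50°C (< 51°C)
First 17 bases: TCAGCTCAACGCGTTCT → Tm = 52°C (≥ 51°C)
Each additional base adds 2°C (A/T) or 4°C (G/C), so Tm is non-decreasing in n; n = 17 is the first length to reach 51°C.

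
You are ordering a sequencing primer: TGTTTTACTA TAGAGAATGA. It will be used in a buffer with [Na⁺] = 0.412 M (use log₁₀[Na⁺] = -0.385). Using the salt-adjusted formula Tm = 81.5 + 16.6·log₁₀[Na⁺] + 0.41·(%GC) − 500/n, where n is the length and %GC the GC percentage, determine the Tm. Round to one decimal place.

Length n = 20. Base counts: C=1, G=4, A=7, T=8
G+C = 5, so %GC = 5/20 × 100 = 25%
Salt term: 16.6 × (-0.385) = -6.391
GC term: 0.41 × 25 = 10.25; length term: −500/20 = −25
Tm = 81.5 + (-6.391) + 10.25 − 25 = 60.359 → 60.4°C

60.4°C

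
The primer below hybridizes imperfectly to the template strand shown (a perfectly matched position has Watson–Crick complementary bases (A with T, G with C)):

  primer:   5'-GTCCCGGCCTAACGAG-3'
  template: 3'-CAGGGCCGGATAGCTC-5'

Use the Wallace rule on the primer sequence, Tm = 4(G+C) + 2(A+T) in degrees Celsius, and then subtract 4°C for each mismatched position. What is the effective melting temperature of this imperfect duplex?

Primer base counts: A=3, T=2, G=5, C=6 → A+T=5, G+C=11
Perfect-match Tm = 2(5) + 4(11) = 10 + 44 = 54°C
Mismatches (positions where the bases are not complementary): 1 (at position 12)
Effective Tm = 54 − 1×4 = 54 − 4 = 50°C

50°C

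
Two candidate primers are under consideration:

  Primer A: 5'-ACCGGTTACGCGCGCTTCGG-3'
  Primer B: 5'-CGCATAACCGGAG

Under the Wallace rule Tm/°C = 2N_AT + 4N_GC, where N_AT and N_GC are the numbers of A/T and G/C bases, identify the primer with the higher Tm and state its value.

Primer A: A+T=6, G+C=14 → Tm = 2(6)+4(14) = 68°C
Primer B: A+T=5, G+C=8 → Tm = 2(5)+4(8) = 42°C
68°C vs 42°C → primer A is higher.

Primer A, 68°C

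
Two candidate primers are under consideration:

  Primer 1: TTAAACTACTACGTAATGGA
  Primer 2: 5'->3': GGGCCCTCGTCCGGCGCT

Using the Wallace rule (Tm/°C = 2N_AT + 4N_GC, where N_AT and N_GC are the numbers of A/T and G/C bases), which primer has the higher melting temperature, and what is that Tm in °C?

Primer 1: A+T=14, G+C=6 → Tm = 2(14)+4(6) = 52°C
Primer 2: A+T=3, G+C=15 → Tm = 2(3)+4(15) = 66°C
52°C vs 66°C → primer 2 is higher.

Primer 2, 66°C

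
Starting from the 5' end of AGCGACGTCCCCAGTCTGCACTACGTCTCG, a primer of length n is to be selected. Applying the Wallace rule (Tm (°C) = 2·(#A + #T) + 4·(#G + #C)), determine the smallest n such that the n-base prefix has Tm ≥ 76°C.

n = 24

First 23 bases: AGCGACGTCCCCAGTCTGCACTA → Tm = 74°C (< 76°C)
First 24 bases: AGCGACGTCCCCAGTCTGCACTAC → Tm = 78°C (≥ 76°C)
Since every base adds ≥2°C, Tm only increases with n, so the threshold is first crossed at n = 24.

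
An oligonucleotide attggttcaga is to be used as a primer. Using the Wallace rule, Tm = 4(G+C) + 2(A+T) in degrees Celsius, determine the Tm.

Counting bases: A=3, G=3, C=1, T=4
AT pairs contribute 7, GC pairs contribute 4.
Tm = 4·4 + 2·7 = 16 + 14 = 30°C

30°C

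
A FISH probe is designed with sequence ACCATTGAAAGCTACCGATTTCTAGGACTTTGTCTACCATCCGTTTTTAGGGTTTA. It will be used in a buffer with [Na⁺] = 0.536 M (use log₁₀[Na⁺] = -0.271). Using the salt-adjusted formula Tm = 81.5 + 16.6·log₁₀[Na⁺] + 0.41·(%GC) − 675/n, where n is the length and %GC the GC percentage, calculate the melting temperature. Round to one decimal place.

81.1°C

Length n = 56. Scanning the sequence gives G=10, C=12, A=13, T=21.
G+C = 22, so %GC = 22/56 × 100 = 39.286%
Salt term: 16.6 × (-0.271) = -4.499
GC term: 0.41 × 39.286 = 16.107; length term: −675/56 = −12.054
Tm = 81.5 + (-4.499) + 16.107 − 12.054 = 81.054 → 81.1°C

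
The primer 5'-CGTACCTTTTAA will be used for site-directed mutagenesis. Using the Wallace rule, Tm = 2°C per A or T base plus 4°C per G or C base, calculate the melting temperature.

Counting bases: C=3, G=1, A=3, T=5
AT pairs contribute 8, GC pairs contribute 4.
Tm = 2×8 + 4×4 = 32°C

32°C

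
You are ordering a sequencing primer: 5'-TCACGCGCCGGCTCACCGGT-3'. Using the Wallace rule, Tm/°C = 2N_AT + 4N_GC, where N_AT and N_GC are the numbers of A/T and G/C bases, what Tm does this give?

70°C

Base counts: G=6, C=9, A=2, T=3
A+T = 5, G+C = 15
Tm = 4·15 + 2·5 = 60 + 10 = 70°C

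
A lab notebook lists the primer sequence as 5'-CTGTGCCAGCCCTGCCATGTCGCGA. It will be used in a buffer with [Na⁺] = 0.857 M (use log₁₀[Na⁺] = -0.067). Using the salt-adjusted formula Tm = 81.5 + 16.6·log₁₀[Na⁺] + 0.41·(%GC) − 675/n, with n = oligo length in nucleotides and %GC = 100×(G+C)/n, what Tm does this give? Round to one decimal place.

Length n = 25. Counting bases: A=3, C=10, T=5, G=7
G+C = 17, so %GC = 17/25 × 100 = 68%
Salt term: 16.6 × (-0.067) = -1.112
GC term: 0.41 × 68 = 27.88; length term: −675/25 = −27
Tm = 81.5 + (-1.112) + 27.88 − 27 = 81.268 → 81.3°C

81.3°C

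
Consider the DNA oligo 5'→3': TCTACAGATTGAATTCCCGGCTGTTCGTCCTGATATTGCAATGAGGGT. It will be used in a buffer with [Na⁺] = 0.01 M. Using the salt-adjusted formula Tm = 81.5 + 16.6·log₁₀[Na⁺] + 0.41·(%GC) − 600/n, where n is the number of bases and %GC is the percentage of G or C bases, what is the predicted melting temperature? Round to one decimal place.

Length n = 48. Base counts: A=10, C=10, T=16, G=12
G+C = 22, so %GC = 22/48 × 100 = 45.833%
Salt term: 16.6 × (-2) = -33.2
GC term: 0.41 × 45.833 = 18.792; length term: −600/48 = −12.5
Tm = 81.5 + (-33.2) + 18.792 − 12.5 = 54.592 → 54.6°C

54.6°C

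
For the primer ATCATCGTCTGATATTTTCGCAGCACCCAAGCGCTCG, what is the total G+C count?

19

Scanning the sequence gives G=7, A=8, T=10, C=12.
G+C = 7 + 12 = 19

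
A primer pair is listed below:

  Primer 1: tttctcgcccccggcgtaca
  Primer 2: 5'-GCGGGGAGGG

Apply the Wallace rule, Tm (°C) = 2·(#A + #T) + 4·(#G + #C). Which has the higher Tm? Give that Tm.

Primer 1: A+T=7, G+C=13 → Tm = 2(7)+4(13) = 66°C
Primer 2: A+T=1, G+C=9 → Tm = 2(1)+4(9) = 38°C
66°C vs 38°C → primer 1 is higher.

Primer 1, 66°C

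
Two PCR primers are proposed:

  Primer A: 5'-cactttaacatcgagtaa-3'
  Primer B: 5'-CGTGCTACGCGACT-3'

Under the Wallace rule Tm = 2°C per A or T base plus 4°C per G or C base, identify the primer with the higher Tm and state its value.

Primer A, 48°C

Primer A: A+T=12, G+C=6 → Tm = 2(12)+4(6) = 48°C
Primer B: A+T=5, G+C=9 → Tm = 2(5)+4(9) = 46°C
48°C vs 46°C → primer A is higher.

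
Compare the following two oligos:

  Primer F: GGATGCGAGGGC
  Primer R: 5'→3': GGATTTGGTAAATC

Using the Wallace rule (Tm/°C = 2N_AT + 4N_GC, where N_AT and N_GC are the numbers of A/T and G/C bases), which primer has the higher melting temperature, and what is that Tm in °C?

Primer F: A+T=3, G+C=9 → Tm = 2(3)+4(9) = 42°C
Primer R: A+T=9, G+C=5 → Tm = 2(9)+4(5) = 38°C
42°C vs 38°C → primer F is higher.

Primer F, 42°C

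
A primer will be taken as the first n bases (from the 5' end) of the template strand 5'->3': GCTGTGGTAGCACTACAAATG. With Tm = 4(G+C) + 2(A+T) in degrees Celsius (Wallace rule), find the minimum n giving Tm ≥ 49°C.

n = 16

First 15 bases: GCTGTGGTAGCACTA → Tm = 46°C (< 49°C)
First 16 bases: GCTGTGGTAGCACTAC → Tm = 50°C (≥ 49°C)
Since every base adds ≥2°C, Tm only increases with n, so the threshold is first crossed at n = 16.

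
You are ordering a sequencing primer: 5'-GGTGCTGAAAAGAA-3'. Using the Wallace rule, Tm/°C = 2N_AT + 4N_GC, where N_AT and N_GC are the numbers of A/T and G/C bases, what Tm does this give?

40°C

Scanning the sequence gives C=1, T=2, A=6, G=5.
AT pairs contribute 8, GC pairs contribute 6.
Tm = 2(8) + 4(6) = 16 + 24 = 40°C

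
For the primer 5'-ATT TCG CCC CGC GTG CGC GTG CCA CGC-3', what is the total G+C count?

Counting bases: G=8, C=12, T=5, A=2
G+C = 8 + 12 = 20

20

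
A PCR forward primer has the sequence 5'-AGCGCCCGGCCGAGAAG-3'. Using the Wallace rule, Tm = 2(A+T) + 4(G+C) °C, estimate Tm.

Counting bases: G=7, C=6, T=0, A=4
So N_AT = 4 and N_GC = 13.
Tm = 2×4 + 4×13 = 60°C

60°C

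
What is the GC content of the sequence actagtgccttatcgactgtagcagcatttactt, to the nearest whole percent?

Counting bases: T=12, A=8, G=6, C=8
G+C = 6 + 8 = 14 out of 34 bases
%GC = 14/34 × 100 = 41.18% ≈ 41%

41%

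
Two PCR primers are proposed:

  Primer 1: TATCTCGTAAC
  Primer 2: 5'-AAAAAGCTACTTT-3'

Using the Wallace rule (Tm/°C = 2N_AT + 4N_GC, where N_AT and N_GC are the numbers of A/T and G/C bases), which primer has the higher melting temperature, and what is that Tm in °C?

Primer 2, 32°C

Primer 1: A+T=7, G+C=4 → Tm = 2(7)+4(4) = 30°C
Primer 2: A+T=10, G+C=3 → Tm = 2(10)+4(3) = 32°C
30°C vs 32°C → primer 2 is higher.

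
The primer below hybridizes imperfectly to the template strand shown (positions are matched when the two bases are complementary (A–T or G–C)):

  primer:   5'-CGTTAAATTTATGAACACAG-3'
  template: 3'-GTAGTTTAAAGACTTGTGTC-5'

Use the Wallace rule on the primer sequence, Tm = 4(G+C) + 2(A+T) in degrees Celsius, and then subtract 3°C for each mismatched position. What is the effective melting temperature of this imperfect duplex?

Primer base counts: A=8, T=6, G=3, C=3 → A+T=14, G+C=6
Perfect-match Tm = 2(14) + 4(6) = 28 + 24 = 52°C
Mismatches (positions where the bases are not complementary): 3 (at positions 2, 4, 11)
Effective Tm = 52 − 3×3 = 52 − 9 = 43°C

43°C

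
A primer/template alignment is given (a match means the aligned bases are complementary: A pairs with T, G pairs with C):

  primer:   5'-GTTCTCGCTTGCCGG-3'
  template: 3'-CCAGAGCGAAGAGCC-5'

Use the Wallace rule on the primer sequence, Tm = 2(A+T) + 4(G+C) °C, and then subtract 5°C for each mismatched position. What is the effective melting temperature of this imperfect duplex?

35°C

Primer base counts: A=0, T=5, G=5, C=5 → A+T=5, G+C=10
Perfect-match Tm = 2(5) + 4(10) = 10 + 40 = 50°C
Mismatches (positions where the bases are not complementary): 3 (at positions 2, 11, 12)
Effective Tm = 50 − 3×5 = 50 − 15 = 35°C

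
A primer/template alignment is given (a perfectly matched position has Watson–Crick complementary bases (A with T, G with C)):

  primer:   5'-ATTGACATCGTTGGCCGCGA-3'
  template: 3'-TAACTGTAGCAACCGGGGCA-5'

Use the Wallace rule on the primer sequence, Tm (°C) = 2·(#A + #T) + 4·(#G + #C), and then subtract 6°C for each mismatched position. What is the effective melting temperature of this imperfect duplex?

50°C

Primer base counts: A=4, T=5, G=6, C=5 → A+T=9, G+C=11
Perfect-match Tm = 2(9) + 4(11) = 18 + 44 = 62°C
Mismatches (positions where the bases are not complementary): 2 (at positions 17, 20)
Effective Tm = 62 − 2×6 = 62 − 12 = 50°C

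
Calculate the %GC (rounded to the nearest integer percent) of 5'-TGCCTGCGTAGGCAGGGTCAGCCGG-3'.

Counting bases: G=11, C=7, A=3, T=4
G+C = 11 + 7 = 18 out of 25 bases
%GC = 18/25 × 100 = 72% ≈ 72%

72%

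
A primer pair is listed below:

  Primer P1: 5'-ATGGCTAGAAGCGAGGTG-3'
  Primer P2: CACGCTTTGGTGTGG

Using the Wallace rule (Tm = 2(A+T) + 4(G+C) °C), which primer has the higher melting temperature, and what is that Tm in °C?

Primer P1, 56°C

Primer P1: A+T=8, G+C=10 → Tm = 2(8)+4(10) = 56°C
Primer P2: A+T=6, G+C=9 → Tm = 2(6)+4(9) = 48°C
56°C vs 48°C → primer P1 is higher.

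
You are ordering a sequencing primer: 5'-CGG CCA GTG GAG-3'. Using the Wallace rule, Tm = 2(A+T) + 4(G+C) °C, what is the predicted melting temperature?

Scanning the sequence gives T=1, A=2, C=3, G=6.
AT pairs contribute 3, GC pairs contribute 9.
Tm = 2×3 + 4×9 = 42°C

42°C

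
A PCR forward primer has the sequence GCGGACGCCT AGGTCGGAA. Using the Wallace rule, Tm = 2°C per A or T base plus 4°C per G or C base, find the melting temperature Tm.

Base counts: T=2, C=5, G=8, A=4
So N_AT = 6 and N_GC = 13.
Tm = 2(6) + 4(13) = 12 + 52 = 64°C

64°C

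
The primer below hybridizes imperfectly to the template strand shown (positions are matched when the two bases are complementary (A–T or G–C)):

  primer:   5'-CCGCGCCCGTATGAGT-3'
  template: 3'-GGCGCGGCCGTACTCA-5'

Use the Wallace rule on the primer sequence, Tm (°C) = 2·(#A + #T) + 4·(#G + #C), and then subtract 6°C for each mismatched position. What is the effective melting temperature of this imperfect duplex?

Primer base counts: A=2, T=3, G=5, C=6 → A+T=5, G+C=11
Perfect-match Tm = 2(5) + 4(11) = 10 + 44 = 54°C
Mismatches (positions where the bases are not complementary): 2 (at positions 8, 10)
Effective Tm = 54 − 2×6 = 54 − 12 = 42°C

42°C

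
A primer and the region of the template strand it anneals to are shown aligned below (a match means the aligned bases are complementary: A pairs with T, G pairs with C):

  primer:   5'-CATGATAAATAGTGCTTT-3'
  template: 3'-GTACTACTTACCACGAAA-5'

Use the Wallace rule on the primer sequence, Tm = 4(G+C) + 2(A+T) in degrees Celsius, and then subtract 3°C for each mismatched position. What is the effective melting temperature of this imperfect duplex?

Primer base counts: A=6, T=7, G=3, C=2 → A+T=13, G+C=5
Perfect-match Tm = 2(13) + 4(5) = 26 + 20 = 46°C
Mismatches (positions where the bases are not complementary): 2 (at positions 7, 11)
Effective Tm = 46 − 2×3 = 46 − 6 = 40°C

40°C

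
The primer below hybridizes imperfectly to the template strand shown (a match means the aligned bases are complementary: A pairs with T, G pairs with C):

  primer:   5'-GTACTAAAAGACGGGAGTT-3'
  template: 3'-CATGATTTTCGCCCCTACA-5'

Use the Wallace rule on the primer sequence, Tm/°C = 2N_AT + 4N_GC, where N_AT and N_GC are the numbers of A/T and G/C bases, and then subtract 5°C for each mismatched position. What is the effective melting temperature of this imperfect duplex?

34°C

Primer base counts: A=7, T=4, G=6, C=2 → A+T=11, G+C=8
Perfect-match Tm = 2(11) + 4(8) = 22 + 32 = 54°C
Mismatches (positions where the bases are not complementary): 4 (at positions 11, 12, 17, 18)
Effective Tm = 54 − 4×5 = 54 − 20 = 34°C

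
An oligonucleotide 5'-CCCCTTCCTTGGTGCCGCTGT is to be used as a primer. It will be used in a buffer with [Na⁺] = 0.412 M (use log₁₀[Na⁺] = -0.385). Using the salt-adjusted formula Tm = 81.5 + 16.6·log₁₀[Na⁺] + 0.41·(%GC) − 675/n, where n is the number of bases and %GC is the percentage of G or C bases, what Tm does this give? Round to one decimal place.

70.3°C

Length n = 21. Base counts: C=9, A=0, T=7, G=5
G+C = 14, so %GC = 14/21 × 100 = 66.667%
Salt term: 16.6 × (-0.385) = -6.391
GC term: 0.41 × 66.667 = 27.333; length term: −675/21 = −32.143
Tm = 81.5 + (-6.391) + 27.333 − 32.143 = 70.299 → 70.3°C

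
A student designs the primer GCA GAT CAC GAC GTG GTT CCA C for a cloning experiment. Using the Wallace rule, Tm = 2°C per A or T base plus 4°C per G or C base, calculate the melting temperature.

70°C

Base counts: C=7, A=5, T=4, G=6
A+T = 9, G+C = 13
Tm = 2(9) + 4(13) = 18 + 52 = 70°C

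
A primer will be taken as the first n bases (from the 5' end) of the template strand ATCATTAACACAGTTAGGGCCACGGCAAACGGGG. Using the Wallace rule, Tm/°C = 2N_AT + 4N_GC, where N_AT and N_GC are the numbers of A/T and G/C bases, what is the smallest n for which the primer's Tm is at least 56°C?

n = 20

First 19 bases: ATCATTAACACAGTTAGGG → Tm = 52°C (< 56°C)
First 20 bases: ATCATTAACACAGTTAGGGC → Tm = 56°C (≥ 56°C)
Since every base adds ≥2°C, Tm only increases with n, so the threshold is first crossed at n = 20.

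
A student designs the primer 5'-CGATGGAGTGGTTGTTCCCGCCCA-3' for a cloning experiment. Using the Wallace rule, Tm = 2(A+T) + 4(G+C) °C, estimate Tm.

78°C

Base counts: T=6, C=7, A=3, G=8
AT pairs contribute 9, GC pairs contribute 15.
Tm = 2×9 + 4×15 = 78°C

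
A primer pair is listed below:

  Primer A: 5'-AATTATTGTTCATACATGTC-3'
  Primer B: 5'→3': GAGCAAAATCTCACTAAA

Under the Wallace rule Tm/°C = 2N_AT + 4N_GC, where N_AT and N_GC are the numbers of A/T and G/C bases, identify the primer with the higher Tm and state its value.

Primer A, 50°C

Primer A: A+T=15, G+C=5 → Tm = 2(15)+4(5) = 50°C
Primer B: A+T=12, G+C=6 → Tm = 2(12)+4(6) = 48°C
50°C vs 48°C → primer A is higher.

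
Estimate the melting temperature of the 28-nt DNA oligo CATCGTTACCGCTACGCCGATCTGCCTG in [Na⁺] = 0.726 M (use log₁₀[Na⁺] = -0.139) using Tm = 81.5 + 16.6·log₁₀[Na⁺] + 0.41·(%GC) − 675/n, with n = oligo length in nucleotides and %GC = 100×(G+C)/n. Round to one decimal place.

Length n = 28. Scanning the sequence gives G=6, A=4, T=7, C=11.
G+C = 17, so %GC = 17/28 × 100 = 60.714%
Salt term: 16.6 × (-0.139) = -2.307
GC term: 0.41 × 60.714 = 24.893; length term: −675/28 = −24.107
Tm = 81.5 + (-2.307) + 24.893 − 24.107 = 79.979 → 80.0°C

80.0°C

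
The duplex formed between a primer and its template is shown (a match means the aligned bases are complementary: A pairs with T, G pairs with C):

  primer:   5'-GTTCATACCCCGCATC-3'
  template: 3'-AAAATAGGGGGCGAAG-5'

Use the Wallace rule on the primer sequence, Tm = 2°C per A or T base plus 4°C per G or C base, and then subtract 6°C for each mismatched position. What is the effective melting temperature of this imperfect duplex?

26°C

Primer base counts: A=3, T=4, G=2, C=7 → A+T=7, G+C=9
Perfect-match Tm = 2(7) + 4(9) = 14 + 36 = 50°C
Mismatches (positions where the bases are not complementary): 4 (at positions 1, 4, 7, 14)
Effective Tm = 50 − 4×6 = 50 − 24 = 26°C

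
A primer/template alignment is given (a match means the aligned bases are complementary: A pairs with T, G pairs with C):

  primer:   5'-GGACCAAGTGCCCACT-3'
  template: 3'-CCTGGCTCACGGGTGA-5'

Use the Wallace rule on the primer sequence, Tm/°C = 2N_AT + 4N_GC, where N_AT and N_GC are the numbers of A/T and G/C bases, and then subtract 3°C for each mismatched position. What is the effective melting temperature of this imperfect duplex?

Primer base counts: A=4, T=2, G=4, C=6 → A+T=6, G+C=10
Perfect-match Tm = 2(6) + 4(10) = 12 + 40 = 52°C
Mismatches (positions where the bases are not complementary): 1 (at position 6)
Effective Tm = 52 − 1×3 = 52 − 3 = 49°C

49°C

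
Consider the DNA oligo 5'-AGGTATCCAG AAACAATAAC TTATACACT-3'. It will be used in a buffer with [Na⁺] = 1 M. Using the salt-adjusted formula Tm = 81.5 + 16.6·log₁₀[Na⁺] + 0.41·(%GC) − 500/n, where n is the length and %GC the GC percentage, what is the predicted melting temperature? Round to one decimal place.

77.0°C

Length n = 29. Base counts: T=7, A=13, G=3, C=6
G+C = 9, so %GC = 9/29 × 100 = 31.034%
Salt term: 16.6 × (0) = 0
GC term: 0.41 × 31.034 = 12.724; length term: −500/29 = −17.241
Tm = 81.5 + (0) + 12.724 − 17.241 = 76.983 → 77.0°C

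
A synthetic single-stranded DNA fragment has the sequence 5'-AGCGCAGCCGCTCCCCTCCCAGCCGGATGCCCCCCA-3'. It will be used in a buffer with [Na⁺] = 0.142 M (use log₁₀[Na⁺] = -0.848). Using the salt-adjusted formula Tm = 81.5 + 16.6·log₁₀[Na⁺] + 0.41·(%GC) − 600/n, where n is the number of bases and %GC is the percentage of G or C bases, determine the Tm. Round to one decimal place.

82.6°C

Length n = 36. Counting bases: C=20, T=3, A=5, G=8
G+C = 28, so %GC = 28/36 × 100 = 77.778%
Salt term: 16.6 × (-0.848) = -14.077
GC term: 0.41 × 77.778 = 31.889; length term: −600/36 = −16.667
Tm = 81.5 + (-14.077) + 31.889 − 16.667 = 82.645 → 82.6°C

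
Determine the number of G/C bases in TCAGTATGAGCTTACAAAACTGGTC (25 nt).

10

Scanning the sequence gives T=7, G=5, C=5, A=8.
Total G or C: 5 + 5 = 10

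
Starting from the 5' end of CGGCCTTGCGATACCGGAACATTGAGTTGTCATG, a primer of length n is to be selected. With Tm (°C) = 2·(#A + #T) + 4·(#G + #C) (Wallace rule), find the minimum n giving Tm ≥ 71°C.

n = 23

First 22 bases: CGGCCTTGCGATACCGGAACAT → Tm = 70°C (< 71°C)
First 23 bases: CGGCCTTGCGATACCGGAACATT → Tm = 72°C (≥ 71°C)
Since every base adds ≥2°C, Tm only increases with n, so the threshold is first crossed at n = 23.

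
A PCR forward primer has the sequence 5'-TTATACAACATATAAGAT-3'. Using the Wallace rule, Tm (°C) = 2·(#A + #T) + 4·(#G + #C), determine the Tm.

Counting bases: G=1, C=2, A=9, T=6
AT pairs contribute 15, GC pairs contribute 3.
Tm = 4·3 + 2·15 = 12 + 30 = 42°C

42°C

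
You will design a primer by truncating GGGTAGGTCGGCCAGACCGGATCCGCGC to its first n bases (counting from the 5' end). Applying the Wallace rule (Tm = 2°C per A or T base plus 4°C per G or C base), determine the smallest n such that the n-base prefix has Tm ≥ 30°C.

n = 9

First 8 bases: GGGTAGGT → Tm = 26°C (< 30°C)
First 9 bases: GGGTAGGTC → Tm = 30°C (≥ 30°C)
Since every base adds ≥2°C, Tm only increases with n, so the threshold is first crossed at n = 9.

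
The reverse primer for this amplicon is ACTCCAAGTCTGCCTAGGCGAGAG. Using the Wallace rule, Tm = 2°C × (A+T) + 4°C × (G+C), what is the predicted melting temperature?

76°C

T=4, C=7, G=7, A=6
A+T = 10, G+C = 14
Tm = 2×10 + 4×14 = 76°C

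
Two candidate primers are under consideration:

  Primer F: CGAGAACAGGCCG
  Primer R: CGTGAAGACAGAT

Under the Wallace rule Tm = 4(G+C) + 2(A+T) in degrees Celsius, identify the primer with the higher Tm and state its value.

Primer F: A+T=4, G+C=9 → Tm = 2(4)+4(9) = 44°C
Primer R: A+T=7, G+C=6 → Tm = 2(7)+4(6) = 38°C
44°C vs 38°C → primer F is higher.

Primer F, 44°C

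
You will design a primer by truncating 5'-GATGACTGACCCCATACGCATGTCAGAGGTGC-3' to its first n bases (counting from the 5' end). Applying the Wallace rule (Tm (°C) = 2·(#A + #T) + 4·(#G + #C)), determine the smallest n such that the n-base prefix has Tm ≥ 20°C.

n = 7

First 6 bases: GATGAC → Tm = 18°C (< 20°C)
First 7 bases: GATGACT → Tm = 20°C (≥ 20°C)
Since every base adds ≥2°C, Tm only increases with n, so the threshold is first crossed at n = 7.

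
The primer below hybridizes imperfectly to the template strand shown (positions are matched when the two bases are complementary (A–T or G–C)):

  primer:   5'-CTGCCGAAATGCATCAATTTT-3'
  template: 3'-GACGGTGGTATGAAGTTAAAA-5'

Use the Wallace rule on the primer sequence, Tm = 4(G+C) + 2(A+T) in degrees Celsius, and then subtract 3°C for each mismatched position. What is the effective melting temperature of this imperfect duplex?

43°C

Primer base counts: A=6, T=7, G=3, C=5 → A+T=13, G+C=8
Perfect-match Tm = 2(13) + 4(8) = 26 + 32 = 58°C
Mismatches (positions where the bases are not complementary): 5 (at positions 6, 7, 8, 11, 13)
Effective Tm = 58 − 5×3 = 58 − 15 = 43°C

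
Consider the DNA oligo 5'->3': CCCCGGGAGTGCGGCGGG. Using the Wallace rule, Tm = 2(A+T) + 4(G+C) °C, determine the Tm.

Counting bases: T=1, G=10, A=1, C=6
So N_AT = 2 and N_GC = 16.
Tm = 2×2 + 4×16 = 68°C

68°C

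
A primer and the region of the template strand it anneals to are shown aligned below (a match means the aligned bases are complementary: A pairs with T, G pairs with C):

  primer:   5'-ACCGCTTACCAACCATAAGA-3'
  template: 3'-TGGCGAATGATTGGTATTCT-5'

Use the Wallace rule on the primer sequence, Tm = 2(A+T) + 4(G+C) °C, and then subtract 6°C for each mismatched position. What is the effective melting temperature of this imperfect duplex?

52°C

Primer base counts: A=8, T=3, G=2, C=7 → A+T=11, G+C=9
Perfect-match Tm = 2(11) + 4(9) = 22 + 36 = 58°C
Mismatches (positions where the bases are not complementary): 1 (at position 10)
Effective Tm = 58 − 1×6 = 58 − 6 = 52°C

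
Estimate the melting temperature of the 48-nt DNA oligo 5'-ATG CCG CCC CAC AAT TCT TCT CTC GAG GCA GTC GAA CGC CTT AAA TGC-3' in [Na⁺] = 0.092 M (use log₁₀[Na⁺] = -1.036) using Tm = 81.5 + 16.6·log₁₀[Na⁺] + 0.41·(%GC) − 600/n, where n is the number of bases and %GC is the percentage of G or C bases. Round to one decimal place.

Length n = 48. Base counts: A=11, G=9, C=17, T=11
G+C = 26, so %GC = 26/48 × 100 = 54.167%
Salt term: 16.6 × (-1.036) = -17.198
GC term: 0.41 × 54.167 = 22.208; length term: −600/48 = −12.5
Tm = 81.5 + (-17.198) + 22.208 − 12.5 = 74.01 → 74.0°C

74.0°C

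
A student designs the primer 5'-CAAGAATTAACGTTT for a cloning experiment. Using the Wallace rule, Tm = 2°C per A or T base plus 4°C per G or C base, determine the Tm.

38°C

Base counts: G=2, A=6, T=5, C=2
So N_AT = 11 and N_GC = 4.
Tm = 2(11) + 4(4) = 22 + 16 = 38°C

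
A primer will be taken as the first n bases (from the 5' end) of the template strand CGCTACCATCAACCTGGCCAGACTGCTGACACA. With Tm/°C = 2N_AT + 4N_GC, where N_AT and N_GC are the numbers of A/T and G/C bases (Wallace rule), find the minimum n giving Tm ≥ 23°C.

First 6 bases: CGCTAC → Tm = 20°C (< 23°C)
First 7 bases: CGCTACC → Tm = 24°C (≥ 23°C)
Each additional base adds 2°C (A/T) or 4°C (G/C), so Tm is non-decreasing in n; n = 7 is the first length to reach 23°C.

n = 7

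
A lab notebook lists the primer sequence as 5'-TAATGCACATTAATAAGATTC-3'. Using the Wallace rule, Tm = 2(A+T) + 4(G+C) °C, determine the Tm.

Scanning the sequence gives T=7, G=2, A=9, C=3.
AT pairs contribute 16, GC pairs contribute 5.
Tm = 2×16 + 4×5 = 52°C

52°C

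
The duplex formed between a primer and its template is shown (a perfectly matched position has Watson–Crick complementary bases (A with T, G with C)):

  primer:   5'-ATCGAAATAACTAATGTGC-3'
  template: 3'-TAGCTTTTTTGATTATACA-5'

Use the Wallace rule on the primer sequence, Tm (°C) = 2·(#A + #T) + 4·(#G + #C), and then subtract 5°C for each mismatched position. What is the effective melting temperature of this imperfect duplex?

35°C

Primer base counts: A=8, T=5, G=3, C=3 → A+T=13, G+C=6
Perfect-match Tm = 2(13) + 4(6) = 26 + 24 = 50°C
Mismatches (positions where the bases are not complementary): 3 (at positions 8, 16, 19)
Effective Tm = 50 − 3×5 = 50 − 15 = 35°C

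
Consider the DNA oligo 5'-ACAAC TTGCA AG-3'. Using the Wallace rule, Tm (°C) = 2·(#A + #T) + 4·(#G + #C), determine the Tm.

A=5, T=2, G=2, C=3
So N_AT = 7 and N_GC = 5.
Tm = 2(7) + 4(5) = 14 + 20 = 34°C

34°C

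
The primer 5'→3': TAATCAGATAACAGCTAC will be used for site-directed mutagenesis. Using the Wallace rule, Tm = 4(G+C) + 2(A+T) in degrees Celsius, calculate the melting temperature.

Counting bases: A=8, C=4, G=2, T=4
A+T = 12, G+C = 6
Tm = 2×12 + 4×6 = 48°C

48°C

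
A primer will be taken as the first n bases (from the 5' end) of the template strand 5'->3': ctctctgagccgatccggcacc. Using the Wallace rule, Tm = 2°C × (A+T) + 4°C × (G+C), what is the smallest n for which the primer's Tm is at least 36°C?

n = 11

First 10 bases: CTCTCTGAGC → Tm = 32°C (< 36°C)
First 11 bases: CTCTCTGAGCC → Tm = 36°C (≥ 36°C)
Each additional base adds 2°C (A/T) or 4°C (G/C), so Tm is non-decreasing in n; n = 11 is the first length to reach 36°C.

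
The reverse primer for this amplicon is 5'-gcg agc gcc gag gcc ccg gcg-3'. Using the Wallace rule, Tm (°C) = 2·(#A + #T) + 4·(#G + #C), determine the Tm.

80°C

Counting bases: C=9, G=10, A=2, T=0
AT pairs contribute 2, GC pairs contribute 19.
Tm = 2×2 + 4×19 = 80°C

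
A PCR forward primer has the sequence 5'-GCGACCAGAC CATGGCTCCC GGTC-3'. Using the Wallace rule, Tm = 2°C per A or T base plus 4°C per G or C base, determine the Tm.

82°C

Base counts: C=10, A=4, G=7, T=3
So N_AT = 7 and N_GC = 17.
Tm = 2×7 + 4×17 = 82°C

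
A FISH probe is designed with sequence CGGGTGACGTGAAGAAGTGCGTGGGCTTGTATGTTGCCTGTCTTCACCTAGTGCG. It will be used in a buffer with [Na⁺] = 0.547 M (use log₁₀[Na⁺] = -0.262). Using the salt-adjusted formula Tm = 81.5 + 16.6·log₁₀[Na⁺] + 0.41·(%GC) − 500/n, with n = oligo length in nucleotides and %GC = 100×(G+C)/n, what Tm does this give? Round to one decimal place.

91.2°C

Length n = 55. Counting bases: A=8, G=20, T=16, C=11
G+C = 31, so %GC = 31/55 × 100 = 56.364%
Salt term: 16.6 × (-0.262) = -4.349
GC term: 0.41 × 56.364 = 23.109; length term: −500/55 = −9.091
Tm = 81.5 + (-4.349) + 23.109 − 9.091 = 91.169 → 91.2°C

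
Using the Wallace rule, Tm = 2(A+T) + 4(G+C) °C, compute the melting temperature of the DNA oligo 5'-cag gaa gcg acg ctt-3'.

Scanning the sequence gives T=2, G=5, A=4, C=4.
A+T = 6, G+C = 9
Tm = 4·9 + 2·6 = 36 + 12 = 48°C

48°C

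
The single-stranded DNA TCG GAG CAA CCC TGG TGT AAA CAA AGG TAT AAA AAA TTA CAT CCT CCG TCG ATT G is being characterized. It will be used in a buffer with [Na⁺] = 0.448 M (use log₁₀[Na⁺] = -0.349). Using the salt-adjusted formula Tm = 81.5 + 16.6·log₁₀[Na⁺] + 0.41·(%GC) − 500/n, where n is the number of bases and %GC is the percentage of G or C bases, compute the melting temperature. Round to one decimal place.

83.8°C

Length n = 55. Scanning the sequence gives T=13, C=12, G=11, A=19.
G+C = 23, so %GC = 23/55 × 100 = 41.818%
Salt term: 16.6 × (-0.349) = -5.793
GC term: 0.41 × 41.818 = 17.145; length term: −500/55 = −9.091
Tm = 81.5 + (-5.793) + 17.145 − 9.091 = 83.761 → 83.8°C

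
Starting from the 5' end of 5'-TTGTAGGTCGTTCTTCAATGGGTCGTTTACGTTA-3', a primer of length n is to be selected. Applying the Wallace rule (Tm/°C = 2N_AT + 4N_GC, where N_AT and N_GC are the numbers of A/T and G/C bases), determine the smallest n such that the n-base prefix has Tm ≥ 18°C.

n = 7

First 6 bases: TTGTAG → Tm = 16°C (< 18°C)
First 7 bases: TTGTAGG → Tm = 20°C (≥ 18°C)
Each additional base adds 2°C (A/T) or 4°C (G/C), so Tm is non-decreasing in n; n = 7 is the first length to reach 18°C.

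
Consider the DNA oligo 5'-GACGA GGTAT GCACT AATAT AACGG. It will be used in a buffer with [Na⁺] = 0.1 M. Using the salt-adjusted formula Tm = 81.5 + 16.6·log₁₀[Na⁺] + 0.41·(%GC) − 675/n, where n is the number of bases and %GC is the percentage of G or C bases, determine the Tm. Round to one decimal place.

55.9°C

Length n = 25. Base counts: C=4, T=5, A=9, G=7
G+C = 11, so %GC = 11/25 × 100 = 44%
Salt term: 16.6 × (-1) = -16.6
GC term: 0.41 × 44 = 18.04; length term: −675/25 = −27
Tm = 81.5 + (-16.6) + 18.04 − 27 = 55.94 → 55.9°C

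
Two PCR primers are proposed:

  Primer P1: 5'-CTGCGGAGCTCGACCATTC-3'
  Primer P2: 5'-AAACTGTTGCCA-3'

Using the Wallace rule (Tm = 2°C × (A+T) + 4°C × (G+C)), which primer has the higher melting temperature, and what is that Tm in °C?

Primer P1, 62°C

Primer P1: A+T=7, G+C=12 → Tm = 2(7)+4(12) = 62°C
Primer P2: A+T=7, G+C=5 → Tm = 2(7)+4(5) = 34°C
62°C vs 34°C → primer P1 is higher.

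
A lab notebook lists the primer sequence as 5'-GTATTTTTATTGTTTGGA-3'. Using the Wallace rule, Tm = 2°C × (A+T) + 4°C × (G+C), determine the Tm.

44°C

Base counts: C=0, G=4, A=3, T=11
So N_AT = 14 and N_GC = 4.
Tm = 2×14 + 4×4 = 44°C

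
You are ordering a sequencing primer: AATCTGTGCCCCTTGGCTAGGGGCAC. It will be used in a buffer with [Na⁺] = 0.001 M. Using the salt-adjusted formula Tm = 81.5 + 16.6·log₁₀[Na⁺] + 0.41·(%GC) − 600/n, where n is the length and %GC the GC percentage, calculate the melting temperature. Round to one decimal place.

Length n = 26. Counting bases: G=8, A=4, T=6, C=8
G+C = 16, so %GC = 16/26 × 100 = 61.538%
Salt term: 16.6 × (-3) = -49.8
GC term: 0.41 × 61.538 = 25.231; length term: −600/26 = −23.077
Tm = 81.5 + (-49.8) + 25.231 − 23.077 = 33.854 → 33.9°C

33.9°C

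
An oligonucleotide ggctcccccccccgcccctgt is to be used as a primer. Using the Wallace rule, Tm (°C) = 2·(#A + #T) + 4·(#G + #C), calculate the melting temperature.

Scanning the sequence gives G=4, C=14, A=0, T=3.
So N_AT = 3 and N_GC = 18.
Tm = 2×3 + 4×18 = 78°C

78°C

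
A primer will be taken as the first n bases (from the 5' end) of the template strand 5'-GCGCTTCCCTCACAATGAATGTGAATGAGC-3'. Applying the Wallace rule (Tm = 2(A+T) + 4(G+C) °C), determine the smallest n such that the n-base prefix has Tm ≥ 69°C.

n = 23

First 22 bases: GCGCTTCCCTCACAATGAATGT → Tm = 66°C (< 69°C)
First 23 bases: GCGCTTCCCTCACAATGAATGTG → Tm = 70°C (≥ 69°C)
Since every base adds ≥2°C, Tm only increases with n, so the threshold is first crossed at n = 23.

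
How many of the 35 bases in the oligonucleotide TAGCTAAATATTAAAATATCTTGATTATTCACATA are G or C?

Base counts: G=2, T=14, A=15, C=4
G+C = 2 + 4 = 6

6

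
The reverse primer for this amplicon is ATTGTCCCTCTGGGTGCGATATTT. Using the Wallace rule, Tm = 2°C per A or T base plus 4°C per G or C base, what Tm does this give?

70°C

Scanning the sequence gives G=6, C=5, T=10, A=3.
So N_AT = 13 and N_GC = 11.
Tm = 2(13) + 4(11) = 26 + 44 = 70°C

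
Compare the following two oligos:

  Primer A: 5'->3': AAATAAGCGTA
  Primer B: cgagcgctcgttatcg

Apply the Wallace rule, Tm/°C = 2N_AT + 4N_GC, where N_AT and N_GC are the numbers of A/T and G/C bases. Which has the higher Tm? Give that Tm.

Primer B, 52°C

Primer A: A+T=8, G+C=3 → Tm = 2(8)+4(3) = 28°C
Primer B: A+T=6, G+C=10 → Tm = 2(6)+4(10) = 52°C
28°C vs 52°C → primer B is higher.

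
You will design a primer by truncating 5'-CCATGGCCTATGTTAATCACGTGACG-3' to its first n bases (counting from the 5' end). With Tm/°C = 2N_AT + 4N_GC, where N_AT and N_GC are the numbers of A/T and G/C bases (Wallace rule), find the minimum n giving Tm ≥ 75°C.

First 25 bases: CCATGGCCTATGTTAATCACGTGAC → Tm = 74°C (< 75°C)
First 26 bases: CCATGGCCTATGTTAATCACGTGACG → Tm = 78°C (≥ 75°C)
Each additional base adds 2°C (A/T) or 4°C (G/C), so Tm is non-decreasing in n; n = 26 is the first length to reach 75°C.

n = 26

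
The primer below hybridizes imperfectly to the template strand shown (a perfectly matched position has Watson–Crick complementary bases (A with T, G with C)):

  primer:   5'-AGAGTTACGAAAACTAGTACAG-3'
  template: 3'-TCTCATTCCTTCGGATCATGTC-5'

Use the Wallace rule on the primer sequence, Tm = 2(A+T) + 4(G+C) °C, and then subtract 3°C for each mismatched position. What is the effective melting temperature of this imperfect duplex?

Primer base counts: A=10, T=4, G=5, C=3 → A+T=14, G+C=8
Perfect-match Tm = 2(14) + 4(8) = 28 + 32 = 60°C
Mismatches (positions where the bases are not complementary): 4 (at positions 6, 8, 12, 13)
Effective Tm = 60 − 4×3 = 60 − 12 = 48°C

48°C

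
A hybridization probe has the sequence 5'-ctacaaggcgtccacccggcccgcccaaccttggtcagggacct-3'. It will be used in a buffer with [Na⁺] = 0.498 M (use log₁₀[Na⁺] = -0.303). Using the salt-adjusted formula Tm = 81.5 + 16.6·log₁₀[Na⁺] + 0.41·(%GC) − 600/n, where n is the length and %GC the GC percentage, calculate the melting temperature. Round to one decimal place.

Length n = 44. Counting bases: C=19, A=8, G=11, T=6
G+C = 30, so %GC = 30/44 × 100 = 68.182%
Salt term: 16.6 × (-0.303) = -5.03
GC term: 0.41 × 68.182 = 27.955; length term: −600/44 = −13.636
Tm = 81.5 + (-5.03) + 27.955 − 13.636 = 90.789 → 90.8°C

90.8°C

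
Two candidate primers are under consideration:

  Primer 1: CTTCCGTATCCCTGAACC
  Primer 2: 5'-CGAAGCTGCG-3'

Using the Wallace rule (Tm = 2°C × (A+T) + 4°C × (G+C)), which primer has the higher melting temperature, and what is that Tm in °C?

Primer 1: A+T=8, G+C=10 → Tm = 2(8)+4(10) = 56°C
Primer 2: A+T=3, G+C=7 → Tm = 2(3)+4(7) = 34°C
56°C vs 34°C → primer 1 is higher.

Primer 1, 56°C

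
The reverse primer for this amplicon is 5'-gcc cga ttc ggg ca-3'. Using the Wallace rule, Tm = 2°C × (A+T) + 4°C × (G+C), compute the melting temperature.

A=2, G=5, T=2, C=5
AT pairs contribute 4, GC pairs contribute 10.
Tm = 2×4 + 4×10 = 48°C

48°C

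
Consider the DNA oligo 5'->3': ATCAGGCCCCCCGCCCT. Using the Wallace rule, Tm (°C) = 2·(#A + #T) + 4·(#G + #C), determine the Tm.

60°C

Scanning the sequence gives T=2, A=2, G=3, C=10.
So N_AT = 4 and N_GC = 13.
Tm = 2×4 + 4×13 = 60°C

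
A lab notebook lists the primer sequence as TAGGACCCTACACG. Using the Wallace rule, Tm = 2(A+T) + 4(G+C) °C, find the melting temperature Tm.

Counting bases: C=5, G=3, T=2, A=4
A+T = 6, G+C = 8
Tm = 2×6 + 4×8 = 44°C

44°C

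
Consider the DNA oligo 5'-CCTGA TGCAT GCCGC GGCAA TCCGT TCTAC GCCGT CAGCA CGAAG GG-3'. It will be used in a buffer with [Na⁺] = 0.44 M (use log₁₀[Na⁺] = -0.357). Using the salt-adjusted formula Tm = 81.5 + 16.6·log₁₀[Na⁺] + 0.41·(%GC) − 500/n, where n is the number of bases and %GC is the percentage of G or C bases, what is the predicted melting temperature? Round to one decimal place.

91.1°C

Length n = 47. Base counts: A=9, G=14, C=16, T=8
G+C = 30, so %GC = 30/47 × 100 = 63.83%
Salt term: 16.6 × (-0.357) = -5.926
GC term: 0.41 × 63.83 = 26.17; length term: −500/47 = −10.638
Tm = 81.5 + (-5.926) + 26.17 − 10.638 = 91.106 → 91.1°C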